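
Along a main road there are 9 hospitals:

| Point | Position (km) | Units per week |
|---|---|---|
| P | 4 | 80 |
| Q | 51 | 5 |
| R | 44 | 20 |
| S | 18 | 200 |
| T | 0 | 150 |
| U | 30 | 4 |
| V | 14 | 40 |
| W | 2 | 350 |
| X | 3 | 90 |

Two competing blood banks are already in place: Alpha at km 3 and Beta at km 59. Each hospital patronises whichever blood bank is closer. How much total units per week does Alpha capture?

The indifferent point is the midpoint (3+59)/2 = 31; hospitals left of it (closer to Alpha at 3) go to Alpha, those right go to Beta.
  T at 0 (w=150) → Alpha
  W at 2 (w=350) → Alpha
  X at 3 (w=90) → Alpha
  P at 4 (w=80) → Alpha
  V at 14 (w=40) → Alpha
  S at 18 (w=200) → Alpha
  U at 30 (w=4) → Alpha
  R at 44 (w=20) → Beta
  Q at 51 (w=5) → Beta
Alpha captures 914; Beta captures 25.

914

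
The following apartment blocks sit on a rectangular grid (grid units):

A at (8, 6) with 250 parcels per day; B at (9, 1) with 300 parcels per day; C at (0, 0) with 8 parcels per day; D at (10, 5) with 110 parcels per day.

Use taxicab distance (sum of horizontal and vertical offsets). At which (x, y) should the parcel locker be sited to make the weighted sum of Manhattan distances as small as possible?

Manhattan distance separates: Σwᵢ(|x−xᵢ|+|y−yᵢ|) = Σwᵢ|x−xᵢ| + Σwᵢ|y−yᵢ|, so x and y are optimised independently as 1-D weighted medians.
Total weight W = 668; half = 334.
x-coordinate, sorted with cumulative weight:
  x=0 (C, w=8) cum 8
  x=8 (A, w=250) cum 258
  x=9 (B, w=300) cum 558  ← median
  x=10 (D, w=110) cum 668
⇒ x* = 9
y-coordinate, sorted with cumulative weight:
  y=0 (C, w=8) cum 8
  y=1 (B, w=300) cum 308
  y=5 (D, w=110) cum 418  ← median
  y=6 (A, w=250) cum 668
⇒ y* = 5

(9, 5)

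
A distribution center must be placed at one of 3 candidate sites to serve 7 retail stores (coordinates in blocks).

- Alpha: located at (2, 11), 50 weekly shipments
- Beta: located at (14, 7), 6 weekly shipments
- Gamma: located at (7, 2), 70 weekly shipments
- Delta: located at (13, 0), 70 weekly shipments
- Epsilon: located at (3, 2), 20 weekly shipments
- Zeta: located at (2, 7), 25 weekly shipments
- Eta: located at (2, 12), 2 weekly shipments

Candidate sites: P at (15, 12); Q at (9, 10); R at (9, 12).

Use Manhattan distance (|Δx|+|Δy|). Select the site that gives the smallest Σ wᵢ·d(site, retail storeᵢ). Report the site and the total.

Total weighted distance at each candidate:
  P (15, 12): total = 3892
  Q (9, 10): total = 2676
  R (9, 12): total = 3054
Minimum is at Q with total 2676 blocks.

Q, total 2676 blocks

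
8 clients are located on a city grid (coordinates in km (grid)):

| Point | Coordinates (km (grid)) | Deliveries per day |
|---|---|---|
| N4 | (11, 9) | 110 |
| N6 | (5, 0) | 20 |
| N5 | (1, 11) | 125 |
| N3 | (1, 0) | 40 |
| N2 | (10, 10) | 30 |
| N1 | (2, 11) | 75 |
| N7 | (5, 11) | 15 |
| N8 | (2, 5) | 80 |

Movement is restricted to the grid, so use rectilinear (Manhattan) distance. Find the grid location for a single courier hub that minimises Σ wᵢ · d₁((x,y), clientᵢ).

(2, 9)

Manhattan distance separates: Σwᵢ(|x−xᵢ|+|y−yᵢ|) = Σwᵢ|x−xᵢ| + Σwᵢ|y−yᵢ|, so x and y are optimised independently as 1-D weighted medians.
Total weight W = 495; half = 247.5.
x-coordinate, sorted with cumulative weight:
  x=1 (N5, w=125) cum 125
  x=1 (N3, w=40) cum 165
  x=2 (N1, w=75) cum 240
  x=2 (N8, w=80) cum 320  ← median
  x=5 (N6, w=20) cum 340
  x=5 (N7, w=15) cum 355
  x=10 (N2, w=30) cum 385
  x=11 (N4, w=110) cum 495
⇒ x* = 2
y-coordinate, sorted with cumulative weight:
  y=0 (N6, w=20) cum 20
  y=0 (N3, w=40) cum 60
  y=5 (N8, w=80) cum 140
  y=9 (N4, w=110) cum 250  ← median
  y=10 (N2, w=30) cum 280
  y=11 (N5, w=125) cum 405
  y=11 (N1, w=75) cum 480
  y=11 (N7, w=15) cum 495
⇒ y* = 9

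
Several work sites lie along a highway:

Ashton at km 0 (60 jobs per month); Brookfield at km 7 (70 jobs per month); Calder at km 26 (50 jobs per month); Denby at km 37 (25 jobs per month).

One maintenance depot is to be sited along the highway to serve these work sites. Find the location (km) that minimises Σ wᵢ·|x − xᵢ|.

x = 7

For a sum of weighted absolute distances on a line, the optimum is the weighted median (not the mean). Total weight W = 205; half-weight = 102.5.
Sort by position and accumulate weight:
  km 0 (Ashton, w=60) → cum 60
  km 7 (Brookfield, w=70) → cum 130  ≥ 102.5 → median here
  km 26 (Calder, w=50) → cum 180
  km 37 (Denby, w=25) → cum 205
Optimal location: km 7.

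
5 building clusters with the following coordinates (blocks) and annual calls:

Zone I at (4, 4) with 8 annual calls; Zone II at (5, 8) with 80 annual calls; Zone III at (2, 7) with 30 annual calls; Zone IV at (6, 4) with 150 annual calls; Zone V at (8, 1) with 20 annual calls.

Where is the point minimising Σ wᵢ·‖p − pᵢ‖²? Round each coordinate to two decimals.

The minimiser of Σwᵢ‖p−pᵢ‖² is the weighted centroid p* = (Σwᵢpᵢ)/(Σwᵢ).
Σwᵢ = 288.
Σwᵢxᵢ = 8·4 + 80·5 + 30·2 + 150·6 + 20·8 = 1552.
Σwᵢyᵢ = 8·4 + 80·8 + 30·7 + 150·4 + 20·1 = 1502.
x* = 1552/288 = 5.39, y* = 1502/288 = 5.22.

(5.39, 5.22)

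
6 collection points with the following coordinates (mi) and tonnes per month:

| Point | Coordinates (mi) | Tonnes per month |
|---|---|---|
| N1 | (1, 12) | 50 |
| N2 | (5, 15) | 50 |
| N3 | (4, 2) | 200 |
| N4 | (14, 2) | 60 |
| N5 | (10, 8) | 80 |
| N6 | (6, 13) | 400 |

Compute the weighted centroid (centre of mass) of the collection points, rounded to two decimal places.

The minimiser of Σwᵢ‖p−pᵢ‖² is the weighted centroid p* = (Σwᵢpᵢ)/(Σwᵢ).
Σwᵢ = 840.
Σwᵢxᵢ = 50·1 + 50·5 + 200·4 + 60·14 + 80·10 + 400·6 = 5140.
Σwᵢyᵢ = 50·12 + 50·15 + 200·2 + 60·2 + 80·8 + 400·13 = 7710.
x* = 5140/840 = 6.12, y* = 7710/840 = 9.18.

(6.12, 9.18)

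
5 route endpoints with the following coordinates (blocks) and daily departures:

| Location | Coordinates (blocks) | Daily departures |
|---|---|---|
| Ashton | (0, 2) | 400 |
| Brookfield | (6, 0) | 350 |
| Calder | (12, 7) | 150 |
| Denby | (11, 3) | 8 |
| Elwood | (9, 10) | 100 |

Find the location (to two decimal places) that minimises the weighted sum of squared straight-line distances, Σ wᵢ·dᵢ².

(4.85, 2.85)

The minimiser of Σwᵢ‖p−pᵢ‖² is the weighted centroid p* = (Σwᵢpᵢ)/(Σwᵢ).
Σwᵢ = 1008.
Σwᵢxᵢ = 400·0 + 350·6 + 150·12 + 8·11 + 100·9 = 4888.
Σwᵢyᵢ = 400·2 + 350·0 + 150·7 + 8·3 + 100·10 = 2874.
x* = 4888/1008 = 4.85, y* = 2874/1008 = 2.85.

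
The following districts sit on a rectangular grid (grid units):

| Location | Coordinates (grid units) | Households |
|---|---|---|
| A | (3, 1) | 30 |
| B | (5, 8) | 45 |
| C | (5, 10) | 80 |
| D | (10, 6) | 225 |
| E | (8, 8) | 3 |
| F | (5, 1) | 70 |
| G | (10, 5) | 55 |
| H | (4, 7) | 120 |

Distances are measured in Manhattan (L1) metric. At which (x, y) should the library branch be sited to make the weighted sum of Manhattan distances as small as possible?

Manhattan distance separates: Σwᵢ(|x−xᵢ|+|y−yᵢ|) = Σwᵢ|x−xᵢ| + Σwᵢ|y−yᵢ|, so x and y are optimised independently as 1-D weighted medians.
Total weight W = 628; half = 314.
x-coordinate, sorted with cumulative weight:
  x=3 (A, w=30) cum 30
  x=4 (H, w=120) cum 150
  x=5 (B, w=45) cum 195
  x=5 (C, w=80) cum 275
  x=5 (F, w=70) cum 345  ← median
  x=8 (E, w=3) cum 348
  x=10 (D, w=225) cum 573
  x=10 (G, w=55) cum 628
⇒ x* = 5
y-coordinate, sorted with cumulative weight:
  y=1 (A, w=30) cum 30
  y=1 (F, w=70) cum 100
  y=5 (G, w=55) cum 155
  y=6 (D, w=225) cum 380  ← median
  y=7 (H, w=120) cum 500
  y=8 (B, w=45) cum 545
  y=8 (E, w=3) cum 548
  y=10 (C, w=80) cum 628
⇒ y* = 6

(5, 6)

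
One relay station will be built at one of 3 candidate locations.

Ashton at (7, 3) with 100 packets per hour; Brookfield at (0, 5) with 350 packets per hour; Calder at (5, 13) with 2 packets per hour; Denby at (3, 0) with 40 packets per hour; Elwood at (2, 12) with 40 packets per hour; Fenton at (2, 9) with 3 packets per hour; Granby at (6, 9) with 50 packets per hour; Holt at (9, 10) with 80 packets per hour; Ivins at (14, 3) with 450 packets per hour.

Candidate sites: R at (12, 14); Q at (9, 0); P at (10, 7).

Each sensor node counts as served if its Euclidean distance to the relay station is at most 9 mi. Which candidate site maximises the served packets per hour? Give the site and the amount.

Coverage radius r = 9 mi; a point is covered iff (Δx)²+(Δy)² ≤ 9² = 81.
  R (12, 14): covers {Calder, Granby, Holt} → 132
  Q (9, 0): covers {Ashton, Denby, Ivins} → 590
  P (10, 7): covers {Ashton, Calder, Fenton, Granby, Holt, Ivins} → 685
Maximum coverage at P: 685 packets per hour.

P, covering 685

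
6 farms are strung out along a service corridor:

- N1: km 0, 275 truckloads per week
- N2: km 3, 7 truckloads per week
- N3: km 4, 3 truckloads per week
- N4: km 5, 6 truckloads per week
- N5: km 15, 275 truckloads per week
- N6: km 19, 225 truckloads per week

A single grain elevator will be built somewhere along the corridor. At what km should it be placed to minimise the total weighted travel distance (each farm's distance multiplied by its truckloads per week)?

For a sum of weighted absolute distances on a line, the optimum is the weighted median (not the mean). Total weight W = 791; half-weight = 395.5.
Sort by position and accumulate weight:
  km 0 (N1, w=275) → cum 275
  km 3 (N2, w=7) → cum 282
  km 4 (N3, w=3) → cum 285
  km 5 (N4, w=6) → cum 291
  km 15 (N5, w=275) → cum 566  ≥ 395.5 → median here
  km 19 (N6, w=225) → cum 791
Optimal location: km 15.

x = 15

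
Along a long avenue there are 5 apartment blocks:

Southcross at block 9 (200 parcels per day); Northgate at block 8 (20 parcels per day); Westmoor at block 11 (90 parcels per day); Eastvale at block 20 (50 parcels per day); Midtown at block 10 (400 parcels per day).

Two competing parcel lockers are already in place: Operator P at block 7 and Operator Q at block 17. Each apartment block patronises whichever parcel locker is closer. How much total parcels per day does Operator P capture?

The indifferent point is the midpoint (7+17)/2 = 12; apartment blocks left of it (closer to Operator P at 7) go to Operator P, those right go to Operator Q.
  Northgate at 8 (w=20) → Operator P
  Southcross at 9 (w=200) → Operator P
  Midtown at 10 (w=400) → Operator P
  Westmoor at 11 (w=90) → Operator P
  Eastvale at 20 (w=50) → Operator Q
Operator P captures 710; Operator Q captures 50.

710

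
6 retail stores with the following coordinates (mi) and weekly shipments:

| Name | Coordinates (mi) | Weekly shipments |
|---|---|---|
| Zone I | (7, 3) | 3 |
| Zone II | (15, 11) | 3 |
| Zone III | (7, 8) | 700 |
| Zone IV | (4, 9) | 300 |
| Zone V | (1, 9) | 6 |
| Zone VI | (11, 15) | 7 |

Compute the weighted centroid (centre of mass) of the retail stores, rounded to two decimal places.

The minimiser of Σwᵢ‖p−pᵢ‖² is the weighted centroid p* = (Σwᵢpᵢ)/(Σwᵢ).
Σwᵢ = 1019.
Σwᵢxᵢ = 3·7 + 3·15 + 700·7 + 300·4 + 6·1 + 7·11 = 6249.
Σwᵢyᵢ = 3·3 + 3·11 + 700·8 + 300·9 + 6·9 + 7·15 = 8501.
x* = 6249/1019 = 6.13, y* = 8501/1019 = 8.34.

(6.13, 8.34)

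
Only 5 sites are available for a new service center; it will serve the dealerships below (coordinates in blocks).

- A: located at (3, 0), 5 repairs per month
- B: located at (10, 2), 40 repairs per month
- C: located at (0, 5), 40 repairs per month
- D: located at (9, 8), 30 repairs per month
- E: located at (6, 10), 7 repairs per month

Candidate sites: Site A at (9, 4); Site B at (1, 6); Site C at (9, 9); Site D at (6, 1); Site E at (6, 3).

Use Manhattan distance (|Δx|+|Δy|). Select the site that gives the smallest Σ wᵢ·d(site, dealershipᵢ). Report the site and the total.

Site A, total 753 blocks

Total weighted distance at each candidate:
  Site A (9, 4): total = 753
  Site B (1, 6): total = 1003
  Site C (9, 9): total = 973
  Site D (6, 1): total = 983
  Site E (6, 3): total = 839
Minimum is at Site A with total 753 blocks.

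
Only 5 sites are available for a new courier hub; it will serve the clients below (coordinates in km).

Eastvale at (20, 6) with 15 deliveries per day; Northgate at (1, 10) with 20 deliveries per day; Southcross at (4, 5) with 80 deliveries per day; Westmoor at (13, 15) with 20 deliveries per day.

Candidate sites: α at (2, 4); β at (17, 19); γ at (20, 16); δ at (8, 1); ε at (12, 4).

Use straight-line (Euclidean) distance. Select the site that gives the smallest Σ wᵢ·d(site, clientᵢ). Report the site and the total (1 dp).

α, total 883.3 km

Total weighted distance at each candidate:
  α (2, 4): total = 883.3
  β (17, 19): total = 2208.8
  γ (20, 16): total = 2243.2
  δ (8, 1): total = 1172.9
  ε (12, 4): total = 1240.2
Minimum is at α with total 883.3 km.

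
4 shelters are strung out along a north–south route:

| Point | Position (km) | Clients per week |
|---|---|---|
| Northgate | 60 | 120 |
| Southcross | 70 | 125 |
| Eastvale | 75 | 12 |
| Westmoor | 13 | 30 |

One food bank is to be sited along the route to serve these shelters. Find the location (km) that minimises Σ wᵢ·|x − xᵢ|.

For a sum of weighted absolute distances on a line, the optimum is the weighted median (not the mean). Total weight W = 287; half-weight = 143.5.
Sort by position and accumulate weight:
  km 13 (Westmoor, w=30) → cum 30
  km 60 (Northgate, w=120) → cum 150  ≥ 143.5 → median here
  km 70 (Southcross, w=125) → cum 275
  km 75 (Eastvale, w=12) → cum 287
Optimal location: km 60.

x = 60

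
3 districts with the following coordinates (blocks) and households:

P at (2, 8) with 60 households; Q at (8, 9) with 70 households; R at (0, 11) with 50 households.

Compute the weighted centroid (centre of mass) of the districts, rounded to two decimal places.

(3.78, 9.22)

The minimiser of Σwᵢ‖p−pᵢ‖² is the weighted centroid p* = (Σwᵢpᵢ)/(Σwᵢ).
Σwᵢ = 180.
Σwᵢxᵢ = 60·2 + 70·8 + 50·0 = 680.
Σwᵢyᵢ = 60·8 + 70·9 + 50·11 = 1660.
x* = 680/180 = 3.78, y* = 1660/180 = 9.22.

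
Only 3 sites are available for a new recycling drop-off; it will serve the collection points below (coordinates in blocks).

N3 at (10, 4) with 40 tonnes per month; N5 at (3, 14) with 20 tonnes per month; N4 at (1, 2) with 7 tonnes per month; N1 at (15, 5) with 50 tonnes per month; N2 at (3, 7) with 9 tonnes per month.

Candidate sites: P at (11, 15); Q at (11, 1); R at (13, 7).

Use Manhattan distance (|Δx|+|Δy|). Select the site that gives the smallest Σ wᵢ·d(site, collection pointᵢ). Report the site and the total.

Total weighted distance at each candidate:
  P (11, 15): total = 1665
  Q (11, 1): total = 1183
  R (13, 7): total = 989
Minimum is at R with total 989 blocks.

R, total 989 blocks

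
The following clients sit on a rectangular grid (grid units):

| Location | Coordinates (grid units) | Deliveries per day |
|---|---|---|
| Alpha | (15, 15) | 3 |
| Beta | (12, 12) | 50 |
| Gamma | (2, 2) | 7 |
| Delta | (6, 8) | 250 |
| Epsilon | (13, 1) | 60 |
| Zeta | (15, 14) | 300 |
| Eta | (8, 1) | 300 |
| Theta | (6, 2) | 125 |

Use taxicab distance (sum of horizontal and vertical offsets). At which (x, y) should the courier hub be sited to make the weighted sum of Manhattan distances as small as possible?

(8, 8)

Manhattan distance separates: Σwᵢ(|x−xᵢ|+|y−yᵢ|) = Σwᵢ|x−xᵢ| + Σwᵢ|y−yᵢ|, so x and y are optimised independently as 1-D weighted medians.
Total weight W = 1095; half = 547.5.
x-coordinate, sorted with cumulative weight:
  x=2 (Gamma, w=7) cum 7
  x=6 (Delta, w=250) cum 257
  x=6 (Theta, w=125) cum 382
  x=8 (Eta, w=300) cum 682  ← median
  x=12 (Beta, w=50) cum 732
  x=13 (Epsilon, w=60) cum 792
  x=15 (Alpha, w=3) cum 795
  x=15 (Zeta, w=300) cum 1095
⇒ x* = 8
y-coordinate, sorted with cumulative weight:
  y=1 (Epsilon, w=60) cum 60
  y=1 (Eta, w=300) cum 360
  y=2 (Gamma, w=7) cum 367
  y=2 (Theta, w=125) cum 492
  y=8 (Delta, w=250) cum 742  ← median
  y=12 (Beta, w=50) cum 792
  y=14 (Zeta, w=300) cum 1092
  y=15 (Alpha, w=3) cum 1095
⇒ y* = 8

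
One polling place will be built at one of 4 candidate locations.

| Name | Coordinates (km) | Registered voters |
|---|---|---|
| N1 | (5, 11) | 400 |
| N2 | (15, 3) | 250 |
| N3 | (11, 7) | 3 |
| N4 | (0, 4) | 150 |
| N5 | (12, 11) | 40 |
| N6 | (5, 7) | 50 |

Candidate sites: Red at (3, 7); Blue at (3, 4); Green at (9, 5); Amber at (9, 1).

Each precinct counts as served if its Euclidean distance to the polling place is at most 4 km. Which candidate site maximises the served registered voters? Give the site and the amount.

Coverage radius r = 4 km; a point is covered iff (Δx)²+(Δy)² ≤ 4² = 16.
  Red (3, 7): covers {N6} → 50
  Blue (3, 4): covers {N4, N6} → 200
  Green (9, 5): covers {N3} → 3
  Amber (9, 1): covers {none} → 0
Maximum coverage at Blue: 200 registered voters.

Blue, covering 200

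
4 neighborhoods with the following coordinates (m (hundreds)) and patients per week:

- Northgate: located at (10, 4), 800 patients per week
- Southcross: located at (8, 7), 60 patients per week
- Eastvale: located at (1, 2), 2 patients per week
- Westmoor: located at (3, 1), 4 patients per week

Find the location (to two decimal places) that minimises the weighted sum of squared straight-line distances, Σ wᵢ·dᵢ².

The minimiser of Σwᵢ‖p−pᵢ‖² is the weighted centroid p* = (Σwᵢpᵢ)/(Σwᵢ).
Σwᵢ = 866.
Σwᵢxᵢ = 800·10 + 60·8 + 2·1 + 4·3 = 8494.
Σwᵢyᵢ = 800·4 + 60·7 + 2·2 + 4·1 = 3628.
x* = 8494/866 = 9.81, y* = 3628/866 = 4.19.

(9.81, 4.19)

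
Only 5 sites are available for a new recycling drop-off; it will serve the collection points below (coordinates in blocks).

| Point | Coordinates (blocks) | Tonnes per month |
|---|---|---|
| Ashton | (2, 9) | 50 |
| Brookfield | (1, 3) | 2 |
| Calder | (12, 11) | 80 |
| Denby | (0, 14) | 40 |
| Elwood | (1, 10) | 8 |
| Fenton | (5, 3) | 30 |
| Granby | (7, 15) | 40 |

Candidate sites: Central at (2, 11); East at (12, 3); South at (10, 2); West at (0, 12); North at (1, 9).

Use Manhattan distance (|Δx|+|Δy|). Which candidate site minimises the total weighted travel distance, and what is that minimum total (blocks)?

Central, total 1824 blocks

Total weighted distance at each candidate:
  Central (2, 11): total = 1824
  East (12, 3): total = 3416
  South (10, 2): total = 3486
  West (0, 12): total = 2234
  North (1, 9): total = 2130
Minimum is at Central with total 1824 blocks.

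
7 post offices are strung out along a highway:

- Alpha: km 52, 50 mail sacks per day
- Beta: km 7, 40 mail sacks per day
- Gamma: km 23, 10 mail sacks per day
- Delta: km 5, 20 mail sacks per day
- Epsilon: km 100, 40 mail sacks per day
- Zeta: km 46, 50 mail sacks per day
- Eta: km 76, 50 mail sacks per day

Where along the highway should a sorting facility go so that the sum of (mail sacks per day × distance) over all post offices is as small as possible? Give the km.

For a sum of weighted absolute distances on a line, the optimum is the weighted median (not the mean). Total weight W = 260; half-weight = 130.
Sort by position and accumulate weight:
  km 5 (Delta, w=20) → cum 20
  km 7 (Beta, w=40) → cum 60
  km 23 (Gamma, w=10) → cum 70
  km 46 (Zeta, w=50) → cum 120
  km 52 (Alpha, w=50) → cum 170  ≥ 130 → median here
  km 76 (Eta, w=50) → cum 220
  km 100 (Epsilon, w=40) → cum 260
Optimal location: km 52.

x = 52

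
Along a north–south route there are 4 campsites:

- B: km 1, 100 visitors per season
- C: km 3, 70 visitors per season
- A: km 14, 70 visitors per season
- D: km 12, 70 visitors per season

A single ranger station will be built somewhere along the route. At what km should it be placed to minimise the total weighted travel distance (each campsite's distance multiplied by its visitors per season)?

For a sum of weighted absolute distances on a line, the optimum is the weighted median (not the mean). Total weight W = 310; half-weight = 155.
Sort by position and accumulate weight:
  km 1 (B, w=100) → cum 100
  km 3 (C, w=70) → cum 170  ≥ 155 → median here
  km 12 (D, w=70) → cum 240
  km 14 (A, w=70) → cum 310
Optimal location: km 3.

x = 3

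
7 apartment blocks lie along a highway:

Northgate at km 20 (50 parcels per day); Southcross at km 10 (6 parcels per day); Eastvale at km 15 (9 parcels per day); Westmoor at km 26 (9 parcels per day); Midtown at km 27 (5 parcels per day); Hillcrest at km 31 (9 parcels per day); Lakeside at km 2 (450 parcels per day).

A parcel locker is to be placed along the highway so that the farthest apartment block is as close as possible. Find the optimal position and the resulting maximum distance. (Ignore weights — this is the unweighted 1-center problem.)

location 16.5, max distance 14.5

The 1-center on a line is the midpoint of the two extreme points: leftmost at 2, rightmost at 31.
Optimal location = (2 + 31)/2 = 16.5; maximum distance = (31 − 2)/2 = 14.5.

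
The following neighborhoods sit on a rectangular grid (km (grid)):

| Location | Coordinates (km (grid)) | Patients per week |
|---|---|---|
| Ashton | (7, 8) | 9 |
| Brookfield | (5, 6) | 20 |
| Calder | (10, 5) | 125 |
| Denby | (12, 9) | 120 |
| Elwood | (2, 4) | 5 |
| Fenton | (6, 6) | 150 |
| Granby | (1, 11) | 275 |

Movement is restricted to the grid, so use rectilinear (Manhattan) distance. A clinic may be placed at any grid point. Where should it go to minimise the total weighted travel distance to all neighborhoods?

Manhattan distance separates: Σwᵢ(|x−xᵢ|+|y−yᵢ|) = Σwᵢ|x−xᵢ| + Σwᵢ|y−yᵢ|, so x and y are optimised independently as 1-D weighted medians.
Total weight W = 704; half = 352.
x-coordinate, sorted with cumulative weight:
  x=1 (Granby, w=275) cum 275
  x=2 (Elwood, w=5) cum 280
  x=5 (Brookfield, w=20) cum 300
  x=6 (Fenton, w=150) cum 450  ← median
  x=7 (Ashton, w=9) cum 459
  x=10 (Calder, w=125) cum 584
  x=12 (Denby, w=120) cum 704
⇒ x* = 6
y-coordinate, sorted with cumulative weight:
  y=4 (Elwood, w=5) cum 5
  y=5 (Calder, w=125) cum 130
  y=6 (Brookfield, w=20) cum 150
  y=6 (Fenton, w=150) cum 300
  y=8 (Ashton, w=9) cum 309
  y=9 (Denby, w=120) cum 429  ← median
  y=11 (Granby, w=275) cum 704
⇒ y* = 9

(6, 9)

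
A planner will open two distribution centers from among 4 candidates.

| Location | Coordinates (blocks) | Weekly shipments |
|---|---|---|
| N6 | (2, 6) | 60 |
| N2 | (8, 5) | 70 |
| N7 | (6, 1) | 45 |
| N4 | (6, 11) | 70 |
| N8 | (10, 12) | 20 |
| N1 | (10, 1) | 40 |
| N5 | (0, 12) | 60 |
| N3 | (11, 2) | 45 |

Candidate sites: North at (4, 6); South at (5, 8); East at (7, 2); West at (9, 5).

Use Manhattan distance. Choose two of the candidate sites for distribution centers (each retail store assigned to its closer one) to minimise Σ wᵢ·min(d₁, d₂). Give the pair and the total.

Evaluate every pair (each demand assigned to the nearer of the two):
  {South, East}: total = 2010
  {South, West}: total = 2090
  {North, East}: total = 2160
  {North, West}: total = 2180
  {North, South}: total = 2720
  {East, West}: total = 2730
Best pair: {South, East} with total 2010.

{South, East}, total 2010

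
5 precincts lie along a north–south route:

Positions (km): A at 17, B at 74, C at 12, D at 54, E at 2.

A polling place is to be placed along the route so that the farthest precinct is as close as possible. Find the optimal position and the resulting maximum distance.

location 38, max distance 36

The 1-center on a line is the midpoint of the two extreme points: leftmost at 2, rightmost at 74.
Optimal location = (2 + 74)/2 = 38; maximum distance = (74 − 2)/2 = 36.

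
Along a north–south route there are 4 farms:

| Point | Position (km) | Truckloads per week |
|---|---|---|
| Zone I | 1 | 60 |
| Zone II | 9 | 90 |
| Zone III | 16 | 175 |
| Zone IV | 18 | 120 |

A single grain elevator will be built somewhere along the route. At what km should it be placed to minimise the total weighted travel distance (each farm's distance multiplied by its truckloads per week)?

x = 16

For a sum of weighted absolute distances on a line, the optimum is the weighted median (not the mean). Total weight W = 445; half-weight = 222.5.
Sort by position and accumulate weight:
  km 1 (Zone I, w=60) → cum 60
  km 9 (Zone II, w=90) → cum 150
  km 16 (Zone III, w=175) → cum 325  ≥ 222.5 → median here
  km 18 (Zone IV, w=120) → cum 445
Optimal location: km 16.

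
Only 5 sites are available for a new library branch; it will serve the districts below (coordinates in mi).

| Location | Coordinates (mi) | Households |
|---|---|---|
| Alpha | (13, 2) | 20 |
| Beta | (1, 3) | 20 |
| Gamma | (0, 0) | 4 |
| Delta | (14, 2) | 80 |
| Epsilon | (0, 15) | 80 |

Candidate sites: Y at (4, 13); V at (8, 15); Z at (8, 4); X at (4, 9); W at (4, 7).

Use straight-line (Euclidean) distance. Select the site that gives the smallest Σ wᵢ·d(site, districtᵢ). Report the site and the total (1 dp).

Total weighted distance at each candidate:
  Y (4, 13): total = 2094.5
  V (8, 15): total = 2409.8
  Z (8, 4): total = 1879.0
  X (4, 9): total = 1955.0
  W (4, 7): total = 1948.1
Minimum is at Z with total 1879.0 mi.

Z, total 1879.0 mi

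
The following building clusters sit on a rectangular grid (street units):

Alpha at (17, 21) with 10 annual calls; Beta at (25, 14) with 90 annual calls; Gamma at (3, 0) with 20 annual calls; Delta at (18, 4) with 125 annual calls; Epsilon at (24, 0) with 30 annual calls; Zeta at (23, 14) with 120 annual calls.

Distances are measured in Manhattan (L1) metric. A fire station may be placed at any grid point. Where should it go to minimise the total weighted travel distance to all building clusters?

(23, 14)

Manhattan distance separates: Σwᵢ(|x−xᵢ|+|y−yᵢ|) = Σwᵢ|x−xᵢ| + Σwᵢ|y−yᵢ|, so x and y are optimised independently as 1-D weighted medians.
Total weight W = 395; half = 197.5.
x-coordinate, sorted with cumulative weight:
  x=3 (Gamma, w=20) cum 20
  x=17 (Alpha, w=10) cum 30
  x=18 (Delta, w=125) cum 155
  x=23 (Zeta, w=120) cum 275  ← median
  x=24 (Epsilon, w=30) cum 305
  x=25 (Beta, w=90) cum 395
⇒ x* = 23
y-coordinate, sorted with cumulative weight:
  y=0 (Gamma, w=20) cum 20
  y=0 (Epsilon, w=30) cum 50
  y=4 (Delta, w=125) cum 175
  y=14 (Beta, w=90) cum 265  ← median
  y=14 (Zeta, w=120) cum 385
  y=21 (Alpha, w=10) cum 395
⇒ y* = 14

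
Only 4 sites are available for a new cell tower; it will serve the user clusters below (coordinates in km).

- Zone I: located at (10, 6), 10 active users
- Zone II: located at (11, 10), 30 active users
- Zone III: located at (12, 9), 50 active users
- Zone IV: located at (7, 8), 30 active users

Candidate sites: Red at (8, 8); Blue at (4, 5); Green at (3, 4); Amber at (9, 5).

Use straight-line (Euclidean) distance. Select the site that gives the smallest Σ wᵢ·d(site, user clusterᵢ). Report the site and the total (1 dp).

Total weighted distance at each candidate:
  Red (8, 8): total = 372.6
  Blue (4, 5): total = 893.4
  Green (3, 4): total = 1057.3
  Amber (9, 5): total = 533.9
Minimum is at Red with total 372.6 km.

Red, total 372.6 km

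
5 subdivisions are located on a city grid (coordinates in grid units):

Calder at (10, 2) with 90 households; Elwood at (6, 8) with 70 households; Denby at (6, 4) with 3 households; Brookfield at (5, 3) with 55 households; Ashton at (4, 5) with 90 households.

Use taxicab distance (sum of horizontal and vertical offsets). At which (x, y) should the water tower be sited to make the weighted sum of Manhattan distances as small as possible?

(6, 5)

Manhattan distance separates: Σwᵢ(|x−xᵢ|+|y−yᵢ|) = Σwᵢ|x−xᵢ| + Σwᵢ|y−yᵢ|, so x and y are optimised independently as 1-D weighted medians.
Total weight W = 308; half = 154.
x-coordinate, sorted with cumulative weight:
  x=4 (Ashton, w=90) cum 90
  x=5 (Brookfield, w=55) cum 145
  x=6 (Elwood, w=70) cum 215  ← median
  x=6 (Denby, w=3) cum 218
  x=10 (Calder, w=90) cum 308
⇒ x* = 6
y-coordinate, sorted with cumulative weight:
  y=2 (Calder, w=90) cum 90
  y=3 (Brookfield, w=55) cum 145
  y=4 (Denby, w=3) cum 148
  y=5 (Ashton, w=90) cum 238  ← median
  y=8 (Elwood, w=70) cum 308
⇒ y* = 5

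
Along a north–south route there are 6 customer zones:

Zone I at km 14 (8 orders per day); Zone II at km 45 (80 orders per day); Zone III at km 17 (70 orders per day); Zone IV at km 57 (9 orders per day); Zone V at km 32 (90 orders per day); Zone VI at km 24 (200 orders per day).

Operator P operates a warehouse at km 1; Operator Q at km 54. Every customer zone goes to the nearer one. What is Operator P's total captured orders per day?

The indifferent point is the midpoint (1+54)/2 = 27.5; customer zones left of it (closer to Operator P at 1) go to Operator P, those right go to Operator Q.
  Zone I at 14 (w=8) → Operator P
  Zone III at 17 (w=70) → Operator P
  Zone VI at 24 (w=200) → Operator P
  Zone V at 32 (w=90) → Operator Q
  Zone II at 45 (w=80) → Operator Q
  Zone IV at 57 (w=9) → Operator Q
Operator P captures 278; Operator Q captures 179.

278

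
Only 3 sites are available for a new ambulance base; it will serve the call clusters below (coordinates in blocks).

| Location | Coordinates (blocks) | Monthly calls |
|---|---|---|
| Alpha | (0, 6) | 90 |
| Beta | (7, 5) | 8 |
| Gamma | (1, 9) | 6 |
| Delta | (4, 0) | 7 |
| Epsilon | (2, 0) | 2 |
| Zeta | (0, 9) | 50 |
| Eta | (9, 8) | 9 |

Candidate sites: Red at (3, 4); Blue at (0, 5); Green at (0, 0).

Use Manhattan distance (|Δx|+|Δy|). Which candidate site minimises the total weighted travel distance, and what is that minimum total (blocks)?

Blue, total 561 blocks

Total weighted distance at each candidate:
  Red (3, 4): total = 1067
  Blue (0, 5): total = 561
  Green (0, 0): total = 1331
Minimum is at Blue with total 561 blocks.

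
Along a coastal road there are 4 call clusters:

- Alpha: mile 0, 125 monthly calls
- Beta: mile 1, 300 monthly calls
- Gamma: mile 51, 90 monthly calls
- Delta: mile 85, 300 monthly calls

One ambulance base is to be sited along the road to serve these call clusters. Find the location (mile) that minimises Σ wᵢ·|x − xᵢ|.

x = 1

For a sum of weighted absolute distances on a line, the optimum is the weighted median (not the mean). Total weight W = 815; half-weight = 407.5.
Sort by position and accumulate weight:
  mile 0 (Alpha, w=125) → cum 125
  mile 1 (Beta, w=300) → cum 425  ≥ 407.5 → median here
  mile 51 (Gamma, w=90) → cum 515
  mile 85 (Delta, w=300) → cum 815
Optimal location: mile 1.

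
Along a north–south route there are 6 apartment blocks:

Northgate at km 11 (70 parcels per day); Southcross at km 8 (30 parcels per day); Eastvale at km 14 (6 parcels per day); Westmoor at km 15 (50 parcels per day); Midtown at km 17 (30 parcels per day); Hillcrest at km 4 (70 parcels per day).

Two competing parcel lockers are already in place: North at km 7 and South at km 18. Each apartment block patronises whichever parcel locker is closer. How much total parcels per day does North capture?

The indifferent point is the midpoint (7+18)/2 = 12.5; apartment blocks left of it (closer to North at 7) go to North, those right go to South.
  Hillcrest at 4 (w=70) → North
  Southcross at 8 (w=30) → North
  Northgate at 11 (w=70) → North
  Eastvale at 14 (w=6) → South
  Westmoor at 15 (w=50) → South
  Midtown at 17 (w=30) → South
North captures 170; South captures 86.

170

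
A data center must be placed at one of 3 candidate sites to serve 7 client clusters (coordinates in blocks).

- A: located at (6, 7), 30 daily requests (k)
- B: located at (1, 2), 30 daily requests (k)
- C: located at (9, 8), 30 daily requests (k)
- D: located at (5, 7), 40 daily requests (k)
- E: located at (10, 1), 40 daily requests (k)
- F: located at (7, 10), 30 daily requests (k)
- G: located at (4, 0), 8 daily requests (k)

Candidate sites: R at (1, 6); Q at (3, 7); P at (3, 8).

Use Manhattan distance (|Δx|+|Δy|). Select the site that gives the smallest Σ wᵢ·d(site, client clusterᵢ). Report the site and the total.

Total weighted distance at each candidate:
  R (1, 6): total = 1732
  Q (3, 7): total = 1384
  P (3, 8): total = 1472
Minimum is at Q with total 1384 blocks.

Q, total 1384 blocks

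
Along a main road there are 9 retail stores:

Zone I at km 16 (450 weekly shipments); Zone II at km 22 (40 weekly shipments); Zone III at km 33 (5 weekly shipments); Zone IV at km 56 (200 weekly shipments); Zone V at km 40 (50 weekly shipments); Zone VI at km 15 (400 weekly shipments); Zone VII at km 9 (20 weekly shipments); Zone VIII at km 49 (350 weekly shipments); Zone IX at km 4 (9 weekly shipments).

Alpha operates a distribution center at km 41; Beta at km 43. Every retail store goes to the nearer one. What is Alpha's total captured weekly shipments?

974

The indifferent point is the midpoint (41+43)/2 = 42; retail stores left of it (closer to Alpha at 41) go to Alpha, those right go to Beta.
  Zone IX at 4 (w=9) → Alpha
  Zone VII at 9 (w=20) → Alpha
  Zone VI at 15 (w=400) → Alpha
  Zone I at 16 (w=450) → Alpha
  Zone II at 22 (w=40) → Alpha
  Zone III at 33 (w=5) → Alpha
  Zone V at 40 (w=50) → Alpha
  Zone VIII at 49 (w=350) → Beta
  Zone IV at 56 (w=200) → Beta
Alpha captures 974; Beta captures 550.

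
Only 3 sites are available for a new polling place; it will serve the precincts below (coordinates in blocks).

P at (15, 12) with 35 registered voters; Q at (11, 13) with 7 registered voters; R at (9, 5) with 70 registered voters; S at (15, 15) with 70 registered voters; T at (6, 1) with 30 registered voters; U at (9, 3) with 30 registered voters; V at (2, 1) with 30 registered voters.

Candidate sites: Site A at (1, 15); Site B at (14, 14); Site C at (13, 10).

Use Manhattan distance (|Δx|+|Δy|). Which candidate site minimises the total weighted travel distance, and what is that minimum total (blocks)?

Site C, total 2705 blocks

Total weighted distance at each candidate:
  Site A (1, 15): total = 4539
  Site B (14, 14): total = 3113
  Site C (13, 10): total = 2705
Minimum is at Site C with total 2705 blocks.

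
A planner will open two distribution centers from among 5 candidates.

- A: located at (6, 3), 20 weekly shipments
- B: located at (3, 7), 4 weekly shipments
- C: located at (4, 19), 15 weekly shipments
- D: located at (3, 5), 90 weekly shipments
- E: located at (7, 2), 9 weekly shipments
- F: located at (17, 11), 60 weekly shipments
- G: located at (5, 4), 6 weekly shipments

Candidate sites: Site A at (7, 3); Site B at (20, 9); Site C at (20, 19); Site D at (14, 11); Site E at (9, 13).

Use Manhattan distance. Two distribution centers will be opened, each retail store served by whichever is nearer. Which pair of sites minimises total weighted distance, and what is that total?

Evaluate every pair (each demand assigned to the nearer of the two):
  {Site A, Site D}: total = 1069
  {Site A, Site B}: total = 1204
  {Site A, Site E}: total = 1384
  {Site A, Site C}: total = 1519
  {Site D, Site E}: total = 2108
  {Site B, Site E}: total = 2228
  {Site C, Site E}: total = 2528
  {Site C, Site D}: total = 2570
  {Site B, Site D}: total = 2600
  {Site B, Site C}: total = 3206
Best pair: {Site A, Site D} with total 1069.

{Site A, Site D}, total 1069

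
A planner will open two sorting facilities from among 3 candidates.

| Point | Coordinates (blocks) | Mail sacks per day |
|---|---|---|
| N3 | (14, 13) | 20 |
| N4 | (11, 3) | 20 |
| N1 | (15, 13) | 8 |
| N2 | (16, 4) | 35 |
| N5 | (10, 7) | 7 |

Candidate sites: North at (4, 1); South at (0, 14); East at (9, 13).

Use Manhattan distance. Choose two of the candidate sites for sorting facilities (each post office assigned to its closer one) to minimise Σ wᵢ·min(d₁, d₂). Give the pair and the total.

{North, East}, total 902

Evaluate every pair (each demand assigned to the nearer of the two):
  {North, East}: total = 902
  {South, East}: total = 997
  {North, South}: total = 1217
Best pair: {North, East} with total 902.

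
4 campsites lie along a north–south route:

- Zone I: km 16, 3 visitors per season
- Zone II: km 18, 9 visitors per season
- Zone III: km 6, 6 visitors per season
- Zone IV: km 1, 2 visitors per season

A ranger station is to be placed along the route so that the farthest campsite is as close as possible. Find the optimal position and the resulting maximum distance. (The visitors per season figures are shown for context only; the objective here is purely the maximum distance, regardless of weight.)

The 1-center on a line is the midpoint of the two extreme points: leftmost at 1, rightmost at 18.
Optimal location = (1 + 18)/2 = 9.5; maximum distance = (18 − 1)/2 = 8.5.

location 9.5, max distance 8.5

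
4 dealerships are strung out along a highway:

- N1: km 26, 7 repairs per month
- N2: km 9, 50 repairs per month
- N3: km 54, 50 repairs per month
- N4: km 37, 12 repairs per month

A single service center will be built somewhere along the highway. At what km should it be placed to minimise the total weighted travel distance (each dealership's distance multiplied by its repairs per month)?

x = 37

For a sum of weighted absolute distances on a line, the optimum is the weighted median (not the mean). Total weight W = 119; half-weight = 59.5.
Sort by position and accumulate weight:
  km 9 (N2, w=50) → cum 50
  km 26 (N1, w=7) → cum 57
  km 37 (N4, w=12) → cum 69  ≥ 59.5 → median here
  km 54 (N3, w=50) → cum 119
Optimal location: km 37.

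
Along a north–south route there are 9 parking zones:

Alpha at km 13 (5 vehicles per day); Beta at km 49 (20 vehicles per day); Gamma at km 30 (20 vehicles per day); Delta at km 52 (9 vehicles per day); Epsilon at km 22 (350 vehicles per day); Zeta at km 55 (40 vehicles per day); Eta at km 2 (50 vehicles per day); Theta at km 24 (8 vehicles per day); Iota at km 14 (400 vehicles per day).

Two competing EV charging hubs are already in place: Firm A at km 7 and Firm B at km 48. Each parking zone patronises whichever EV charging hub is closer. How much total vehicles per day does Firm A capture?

The indifferent point is the midpoint (7+48)/2 = 27.5; parking zones left of it (closer to Firm A at 7) go to Firm A, those right go to Firm B.
  Eta at 2 (w=50) → Firm A
  Alpha at 13 (w=5) → Firm A
  Iota at 14 (w=400) → Firm A
  Epsilon at 22 (w=350) → Firm A
  Theta at 24 (w=8) → Firm A
  Gamma at 30 (w=20) → Firm B
  Beta at 49 (w=20) → Firm B
  Delta at 52 (w=9) → Firm B
  Zeta at 55 (w=40) → Firm B
Firm A captures 813; Firm B captures 89.

813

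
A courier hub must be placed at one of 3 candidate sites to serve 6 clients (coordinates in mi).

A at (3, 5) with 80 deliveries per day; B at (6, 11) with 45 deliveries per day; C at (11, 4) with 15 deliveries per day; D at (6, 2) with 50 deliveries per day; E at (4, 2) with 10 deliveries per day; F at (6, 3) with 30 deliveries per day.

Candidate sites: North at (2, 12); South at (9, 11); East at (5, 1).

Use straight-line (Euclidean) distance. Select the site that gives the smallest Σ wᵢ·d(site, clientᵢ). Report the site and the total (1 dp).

East, total 1062.6 mi

Total weighted distance at each candidate:
  North (2, 12): total = 1867.8
  South (9, 11): total = 1756.6
  East (5, 1): total = 1062.6
Minimum is at East with total 1062.6 mi.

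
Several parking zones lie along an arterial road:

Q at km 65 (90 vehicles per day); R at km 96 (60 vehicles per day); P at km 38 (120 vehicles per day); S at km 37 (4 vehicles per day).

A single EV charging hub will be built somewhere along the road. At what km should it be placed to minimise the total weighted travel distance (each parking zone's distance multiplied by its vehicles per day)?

x = 65

For a sum of weighted absolute distances on a line, the optimum is the weighted median (not the mean). Total weight W = 274; half-weight = 137.
Sort by position and accumulate weight:
  km 37 (S, w=4) → cum 4
  km 38 (P, w=120) → cum 124
  km 65 (Q, w=90) → cum 214  ≥ 137 → median here
  km 96 (R, w=60) → cum 274
Optimal location: km 65.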